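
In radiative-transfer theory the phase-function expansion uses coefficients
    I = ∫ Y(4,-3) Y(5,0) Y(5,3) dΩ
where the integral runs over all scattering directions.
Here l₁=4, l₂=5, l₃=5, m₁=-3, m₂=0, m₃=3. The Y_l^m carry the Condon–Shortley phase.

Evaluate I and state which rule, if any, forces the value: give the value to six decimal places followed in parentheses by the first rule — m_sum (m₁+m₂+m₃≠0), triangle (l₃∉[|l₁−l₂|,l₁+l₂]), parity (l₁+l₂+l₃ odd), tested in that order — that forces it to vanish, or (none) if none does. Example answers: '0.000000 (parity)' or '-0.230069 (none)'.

Rules hold: Σm=0, L=14 even, 1≤5≤9.
N = 9·11·11 = 1089
Δ = 4!·4!·6!/15! = 1/3153150
Racah Σ t=0..4: t=0:+1/69120 t=1:−1/1728 t=2:+1/576 t=3:−1/1728 t=4:+1/69120 = 7/11520
⇒ 3j(4 5 5; 0 0 0)² = 2/143, sgn -1
Racah Σ t=3..4: t=3:−1/6912 t=4:+1/17280 = -1/11520
⇒ 3j(4 5 5; -3 0 3)² = 2/143, sgn -1
4πI² = N·(3j₀)²·(3jₘ)² = 36/169
I = +1·√(0.213018/4π) = 0.13019760
No selection rule forces the value: the integral is nonzero (none).

0.130198 (none)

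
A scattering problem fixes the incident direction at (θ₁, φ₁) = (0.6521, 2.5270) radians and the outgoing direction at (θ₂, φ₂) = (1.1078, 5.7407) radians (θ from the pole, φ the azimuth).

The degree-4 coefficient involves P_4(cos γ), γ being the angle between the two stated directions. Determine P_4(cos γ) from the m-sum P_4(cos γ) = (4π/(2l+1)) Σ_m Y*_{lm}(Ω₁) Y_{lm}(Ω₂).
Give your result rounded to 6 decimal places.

0.249772

Summing Y*_{l m}(θ₁,φ₁)·Y_{l m}(θ₂,φ₂) over m ∈ [−4, 4]; prefactor 4π/(2·4+1) = 1.396263:
  [-4]  conj(Y_{4,-4})(Ω₁) = -0.04655 - 0.03789j ; Y_{4,-4}(Ω₂) = -0.15993 + 0.23419j ; Δ = 0.01632 - 0.00484j
  [-3]  conj(Y_{4,-3})(Ω₁) = 0.05994 + 0.21410j ; Y_{4,-3}(Ω₂) = -0.02267 + 0.39976j ; Δ = -0.08695 + 0.01911j
  [-2]  conj(Y_{4,-2})(Ω₁) = 0.14123 - 0.39723j ; Y_{4,-2}(Ω₂) = 0.04956 + 0.09386j ; Δ = 0.04428 - 0.00643j
  [-1]  conj(Y_{4,-1})(Ω₁) = -0.26512 + 0.18711j ; Y_{4,-1}(Ω₂) = -0.25964 - 0.15652j ; Δ = 0.09812 - 0.00709j
  [+0]  conj(Y_{4,0})(Ω₁) = -0.20989 + 0.00000j ; Y_{4,0}(Ω₂) = -0.16837 + 0.00000j ; Δ = 0.03534 + 0.00000j
  [+1]  conj(Y_{4,1})(Ω₁) = 0.26512 + 0.18711j ; Y_{4,1}(Ω₂) = 0.25964 - 0.15652j ; Δ = 0.09812 + 0.00709j
  [+2]  conj(Y_{4,2})(Ω₁) = 0.14123 + 0.39723j ; Y_{4,2}(Ω₂) = 0.04956 - 0.09386j ; Δ = 0.04428 + 0.00643j
  [+3]  conj(Y_{4,3})(Ω₁) = -0.05994 + 0.21410j ; Y_{4,3}(Ω₂) = 0.02267 + 0.39976j ; Δ = -0.08695 - 0.01911j
  [+4]  conj(Y_{4,4})(Ω₁) = -0.04655 + 0.03789j ; Y_{4,4}(Ω₂) = -0.15993 - 0.23419j ; Δ = 0.01632 + 0.00484j
Σ over m = 0.17889 - 0.00000j; ×(4π/9) → 0.24977 - 0.00000j. Real part: 0.249772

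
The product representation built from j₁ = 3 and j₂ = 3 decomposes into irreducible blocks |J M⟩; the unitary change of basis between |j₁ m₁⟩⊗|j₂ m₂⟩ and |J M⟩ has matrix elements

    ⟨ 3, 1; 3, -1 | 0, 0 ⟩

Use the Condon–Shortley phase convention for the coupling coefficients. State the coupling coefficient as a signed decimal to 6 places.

j₁+j₂−J=6  J+j₁−j₂=0  J−j₁+j₂=0  j₁+j₂+J+1=7
(j₁±m₁, j₂±m₂, J±M) = (4,2,2,4,0,0)
P² = 2304/7
sum k=2..2:
  [2] +1/48 = 1/48
S = 1/48
C² = P²·S² = 1/7 ; C = +0.377964

+0.377964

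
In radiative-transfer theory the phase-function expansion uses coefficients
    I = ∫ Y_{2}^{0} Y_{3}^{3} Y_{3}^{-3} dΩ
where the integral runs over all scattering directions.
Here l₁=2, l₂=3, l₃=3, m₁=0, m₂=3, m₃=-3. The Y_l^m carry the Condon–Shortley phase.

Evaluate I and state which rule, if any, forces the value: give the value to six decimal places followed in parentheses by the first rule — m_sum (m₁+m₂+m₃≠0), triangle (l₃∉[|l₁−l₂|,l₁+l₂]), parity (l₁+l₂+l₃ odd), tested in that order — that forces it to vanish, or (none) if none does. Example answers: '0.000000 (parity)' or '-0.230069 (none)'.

Rules hold: Σm=0, L=8 even, 1≤3≤5.
N = 5·7·7 = 245
Δ = 2!·2!·4!/9! = 1/3780
Racah Σ t=0..2: t=0:+1/24 t=1:−1/4 t=2:+1/24 = -1/6
⇒ 3j(2 3 3; 0 0 0)² = 4/105, sgn +1
Racah Σ t=2..2: t=2:+1/96 = 1/96
⇒ 3j(2 3 3; 0 3 -3)² = 5/84, sgn +1
4πI² = N·(3j₀)²·(3jₘ)² = 5/9
I = +1·√(0.555556/4π) = 0.21026104
No selection rule forces the value: the integral is nonzero (none).

0.210261 (none)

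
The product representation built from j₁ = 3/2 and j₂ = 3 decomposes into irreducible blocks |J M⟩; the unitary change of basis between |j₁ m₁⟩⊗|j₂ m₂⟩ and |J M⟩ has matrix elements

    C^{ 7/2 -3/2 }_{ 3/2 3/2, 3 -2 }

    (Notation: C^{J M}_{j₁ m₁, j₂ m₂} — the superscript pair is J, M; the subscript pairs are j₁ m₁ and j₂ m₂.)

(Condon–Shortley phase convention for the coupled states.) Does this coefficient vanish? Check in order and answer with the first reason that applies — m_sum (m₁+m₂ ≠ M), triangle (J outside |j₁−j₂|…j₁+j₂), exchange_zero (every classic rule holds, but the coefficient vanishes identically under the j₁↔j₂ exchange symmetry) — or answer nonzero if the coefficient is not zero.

m_sum

m-sum: m₁+m₂ = 3/2+(-2) = -1/2, M = -3/2  ✗ ⇒ coefficient is 0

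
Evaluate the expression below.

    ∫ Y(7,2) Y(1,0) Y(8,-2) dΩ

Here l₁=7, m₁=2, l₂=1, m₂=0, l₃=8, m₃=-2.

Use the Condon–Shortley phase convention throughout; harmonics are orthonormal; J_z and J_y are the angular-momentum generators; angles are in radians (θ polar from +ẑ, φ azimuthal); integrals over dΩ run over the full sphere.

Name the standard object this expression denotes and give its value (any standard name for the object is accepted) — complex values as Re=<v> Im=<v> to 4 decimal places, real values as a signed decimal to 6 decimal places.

Gaunt coefficient, +0.237007

This is a Gaunt coefficient — the integral of a triple product of spherical harmonics over the sphere.
m-sum 0 ✓  L=16 even ✓  6≤8≤8 ✓
Π(2lᵢ+1) = 15×3×17 = 765
triangle coeff Δ(7,1,8) = 1/2040
Σ_t [0,0]: t=0:+1/25401600 = 1/25401600
(3j)²=8/255 [(7 1 8; 0 0 0)], sign=+1
Σ_t [0,0]: t=0:+1/43545600 = 1/43545600
(3j)²=1/34 [(7 1 8; 2 0 -2)], sign=+1
⇒ 4πI² = 12/17
I = (+1)√(12/17/(4π)) = 0.23700703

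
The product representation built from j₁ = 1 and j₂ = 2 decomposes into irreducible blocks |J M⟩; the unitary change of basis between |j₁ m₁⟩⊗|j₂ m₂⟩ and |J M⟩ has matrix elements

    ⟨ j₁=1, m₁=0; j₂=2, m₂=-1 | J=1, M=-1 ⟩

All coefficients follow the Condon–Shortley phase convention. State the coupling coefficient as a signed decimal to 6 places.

-0.547723

√[3·2!0!2!/5! · 1!1!1!3!0!2!] = √(6/5)
  +(−1)^1/∏(1,1,0,0,0,2)! = -1/2  (running -1/2)
⟨..|..⟩ = √(6/5)·(-1/2) = -0.547723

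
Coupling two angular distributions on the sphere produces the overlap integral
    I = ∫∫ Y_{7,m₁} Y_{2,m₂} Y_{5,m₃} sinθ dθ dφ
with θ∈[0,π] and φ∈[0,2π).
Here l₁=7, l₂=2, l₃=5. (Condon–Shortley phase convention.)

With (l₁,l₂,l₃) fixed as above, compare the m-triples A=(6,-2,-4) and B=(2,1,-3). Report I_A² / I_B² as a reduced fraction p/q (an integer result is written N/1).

143/18

l's match ⇒ only the (l;m) 3-j factors differ between A and B.
A: triangle coeff Δ(7,2,5) = 1/15015; Σ_t [0,0]: t=0:+1/8709120 = 1/8709120; (3j)²=1/21 [(7 2 5; 6 -2 -4)], sign=-1
B: triangle coeff Δ(7,2,5) = 1/15015; Σ_t [3,3]: t=3:−1/483840 = -1/483840; (3j)²=6/1001 [(7 2 5; 2 1 -3)], sign=-1
I_A²/I_B² = (1/21)/(6/1001) = 143/18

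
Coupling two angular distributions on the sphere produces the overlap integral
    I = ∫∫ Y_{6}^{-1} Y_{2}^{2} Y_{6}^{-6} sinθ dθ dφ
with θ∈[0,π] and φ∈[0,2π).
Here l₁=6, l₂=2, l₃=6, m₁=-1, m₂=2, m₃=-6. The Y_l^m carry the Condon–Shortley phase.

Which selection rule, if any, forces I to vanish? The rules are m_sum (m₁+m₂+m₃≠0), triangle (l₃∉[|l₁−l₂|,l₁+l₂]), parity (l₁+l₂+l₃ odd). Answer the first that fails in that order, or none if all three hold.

m_sum

Σmᵢ = -5  ✗
l₃∈[|l₁−l₂|,l₁+l₂]=[4,8], have l₃=6
Σlᵢ = 14 ⇒ even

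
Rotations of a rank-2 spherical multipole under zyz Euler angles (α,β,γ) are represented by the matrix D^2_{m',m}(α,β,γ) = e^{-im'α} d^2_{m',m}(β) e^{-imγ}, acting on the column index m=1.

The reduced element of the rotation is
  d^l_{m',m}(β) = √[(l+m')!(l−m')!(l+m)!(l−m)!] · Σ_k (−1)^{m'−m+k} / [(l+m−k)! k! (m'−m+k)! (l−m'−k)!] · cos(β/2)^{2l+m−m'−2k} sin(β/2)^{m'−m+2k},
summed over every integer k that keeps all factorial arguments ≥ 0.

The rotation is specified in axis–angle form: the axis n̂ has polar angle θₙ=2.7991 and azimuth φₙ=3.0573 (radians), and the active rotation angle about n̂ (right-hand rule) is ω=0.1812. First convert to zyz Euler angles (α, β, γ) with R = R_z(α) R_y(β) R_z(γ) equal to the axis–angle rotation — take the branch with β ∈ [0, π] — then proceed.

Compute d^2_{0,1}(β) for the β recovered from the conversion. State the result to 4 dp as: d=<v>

d=0.0743

Axis–angle → zyz. n̂ = (sinθₙcosφₙ, sinθₙsinφₙ, cosθₙ) = (-0.334644, +0.028275, -0.941920), ω = 0.1812.
R = I cosω + sinω [n̂]ₓ + (1−cosω) n̂n̂ᵀ gives
  R = [+0.985462, +0.169589, +0.010256; -0.169898, +0.983641, +0.059870; +0.000065, -0.060742, +0.998153]
β = atan2(√(R₁₃²+R₂₃²), R₃₃) = 0.060780; α = atan2(R₂₃, R₁₃) mod 2π = 1.401139; γ = atan2(R₃₂, −R₃₁) mod 2π = 4.711317
d^2_{0,1}(β=0.0608) via the finite sum:
Half-angle: c=0.999538, s=0.030385. N=√(2·2·6·1)=4.898979
Admissible k: 1..2 (factorial args all ≥0)
  k=1: (−1)^0·4.8990/(2)·0.9995^3·0.0304^1 = +0.074325
  k=2: (−1)^1·4.8990/(2)·0.9995^1·0.0304^3 = -0.000069
d^2_{0,1}(0.0608) = +0.074325 -0.000069 = +0.074256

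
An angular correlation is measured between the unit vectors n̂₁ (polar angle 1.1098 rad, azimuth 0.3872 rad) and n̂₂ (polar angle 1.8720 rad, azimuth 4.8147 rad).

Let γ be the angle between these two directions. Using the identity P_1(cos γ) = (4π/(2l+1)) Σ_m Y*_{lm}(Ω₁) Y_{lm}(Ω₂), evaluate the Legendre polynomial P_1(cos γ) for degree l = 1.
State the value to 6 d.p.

-0.372351

Addition theorem: P_1(cos γ) = (4π/3) Σ_m Y*_{lm}(Ω₁) Y_{lm}(Ω₂), m = −1…1:
  m=-1: (0.28652 + 0.11684j) × (0.03370 + 0.32821j) = -0.02869 + 0.09798j  (running Σ = -0.02869 + 0.09798j)
  m=0: (0.21735 + 0.00000j) × (-0.14495 + 0.00000j) = -0.03151 + 0.00000j  (running Σ = -0.06020 + 0.09798j)
  m=1: (-0.28652 + 0.11684j) × (-0.03370 + 0.32821j) = -0.02869 - 0.09798j  (running Σ = -0.08889 + 0.00000j)
Total Σ_m = -0.08889 + 0.00000j. Multiply by 4.188790: -0.37235 + 0.00000j. P_1(cos γ) = -0.372351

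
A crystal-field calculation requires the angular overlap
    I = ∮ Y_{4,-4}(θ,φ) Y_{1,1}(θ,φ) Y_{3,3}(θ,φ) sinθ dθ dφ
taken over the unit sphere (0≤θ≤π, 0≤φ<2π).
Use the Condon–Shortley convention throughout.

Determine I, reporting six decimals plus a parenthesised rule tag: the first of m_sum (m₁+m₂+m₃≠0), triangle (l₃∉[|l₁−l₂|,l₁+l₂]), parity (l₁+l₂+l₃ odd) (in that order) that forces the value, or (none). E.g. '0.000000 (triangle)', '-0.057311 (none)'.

m-sum 0 ✓  L=8 even ✓  3≤3≤5 ✓
Π(2lᵢ+1) = 9×3×7 = 189
triangle coeff Δ(4,1,3) = 1/252
Σ_t [1,1]: t=1:−1/36 = -1/36
(3j)²=4/63 [(4 1 3; 0 0 0)], sign=+1
Σ_t [2,2]: t=2:+1/1440 = 1/1440
(3j)²=1/9 [(4 1 3; -4 1 3)], sign=+1
⇒ 4πI² = 4/3
I = (+1)√(4/3/(4π)) = 0.32573501
No selection rule forces the value: the integral is nonzero (none).

0.325735 (none)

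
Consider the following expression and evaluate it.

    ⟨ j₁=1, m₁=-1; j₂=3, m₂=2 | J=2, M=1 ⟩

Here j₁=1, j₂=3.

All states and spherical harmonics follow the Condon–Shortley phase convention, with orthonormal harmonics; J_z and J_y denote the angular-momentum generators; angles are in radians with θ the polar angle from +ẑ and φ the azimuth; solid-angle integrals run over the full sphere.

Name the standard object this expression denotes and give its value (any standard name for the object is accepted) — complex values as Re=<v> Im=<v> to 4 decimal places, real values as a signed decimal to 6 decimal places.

Clebsch–Gordan coefficient, +√(10/21) ≈ +0.690066

This is a Clebsch–Gordan (vector-coupling) coefficient.
j₁+j₂−J=2  J+j₁−j₂=0  J−j₁+j₂=4  j₁+j₂+J+1=7
(j₁±m₁, j₂±m₂, J±M) = (0,2,5,1,3,1)
P² = 480/7
sum k=2..2:
  [2] +1/12 = 1/12
S = 1/12
C² = P²·S² = 10/21 ; C = +0.690066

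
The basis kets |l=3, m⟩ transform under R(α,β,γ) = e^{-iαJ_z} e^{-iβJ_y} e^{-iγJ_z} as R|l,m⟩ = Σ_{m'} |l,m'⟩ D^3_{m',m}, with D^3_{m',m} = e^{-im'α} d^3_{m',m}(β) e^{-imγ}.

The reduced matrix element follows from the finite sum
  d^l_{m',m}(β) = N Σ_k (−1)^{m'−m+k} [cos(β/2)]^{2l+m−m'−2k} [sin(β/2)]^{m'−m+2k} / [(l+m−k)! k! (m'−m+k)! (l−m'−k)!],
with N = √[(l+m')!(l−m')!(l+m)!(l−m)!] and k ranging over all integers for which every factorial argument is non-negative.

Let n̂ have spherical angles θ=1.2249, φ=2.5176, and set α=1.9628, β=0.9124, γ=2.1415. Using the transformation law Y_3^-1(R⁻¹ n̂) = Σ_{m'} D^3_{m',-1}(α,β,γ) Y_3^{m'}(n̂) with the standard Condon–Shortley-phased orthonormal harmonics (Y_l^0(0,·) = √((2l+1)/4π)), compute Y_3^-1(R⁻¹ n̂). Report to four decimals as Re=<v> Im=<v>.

Need the full column D^3_{m',-1} for m'=−3..3 at α=1.9628, β=0.9124, γ=2.1415.
cos(β/2)=0.897733, sin(β/2)=0.440540
d^3_{-3,-1}: single k=2 term ⇒ +0.488208;  D = -0.085442+0.480673i
d^3_{-2,-1}: k∈[1..2] ⇒ +0.812309 -0.391226 = +0.421083;  D = +0.411291-0.090283i
d^3_{-1,-1}: k∈[0..2] ⇒ +0.523460 -1.008438 +0.182132 = -0.302846;  D = +0.173016+0.248559i
d^3_{0,-1}: k∈[0..2] ⇒ -0.889840 +0.642849 -0.051602 = -0.298592;  D = +0.161307-0.251272i
d^3_{1,-1}: k∈[0..2] ⇒ +0.756329 -0.242843 +0.007310 = +0.520796;  D = +0.512502+0.092572i
d^3_{2,-1}: k∈[0..1] ⇒ -0.391226 +0.047106 = -0.344120;  D = +0.072847+0.336321i
d^3_{3,-1}: single k=0 term ⇒ +0.117566;  D = -0.096678+0.066897i
Y_3^{m'}(θ=1.2249,φ=2.5176) and Σ D·Y over m':
  (-0.0854+0.4807i)·(+0.1031-0.3318i)  (+0.4113-0.0903i)·(+0.0973+0.2908i)  (+0.1730+0.2486i)·(+0.1049+0.0755i)  (+0.1613-0.2513i)·(-0.3068+0.0000i)  (+0.5125+0.0926i)·(-0.1049+0.0755i)  (+0.0728+0.3363i)·(+0.0973-0.2908i)  (-0.0967+0.0669i)·(-0.1031-0.3318i)
Y_3^-1(R⁻¹ n̂) = +0.243095+0.370682i

Re=0.2431 Im=0.3707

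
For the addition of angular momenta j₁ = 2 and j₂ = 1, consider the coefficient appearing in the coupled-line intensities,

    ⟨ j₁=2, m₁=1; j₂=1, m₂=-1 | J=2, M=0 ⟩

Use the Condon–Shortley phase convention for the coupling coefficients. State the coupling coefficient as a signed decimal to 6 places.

+√(1/2) ≈ +0.707107

√[5·1!3!1!/6! · 3!1!0!2!2!2!] = √(2)
  +(−1)^0/∏(0,1,1,0,2,1)! = 1/2  (running 1/2)
⟨..|..⟩ = √(2)·(1/2) = +0.707107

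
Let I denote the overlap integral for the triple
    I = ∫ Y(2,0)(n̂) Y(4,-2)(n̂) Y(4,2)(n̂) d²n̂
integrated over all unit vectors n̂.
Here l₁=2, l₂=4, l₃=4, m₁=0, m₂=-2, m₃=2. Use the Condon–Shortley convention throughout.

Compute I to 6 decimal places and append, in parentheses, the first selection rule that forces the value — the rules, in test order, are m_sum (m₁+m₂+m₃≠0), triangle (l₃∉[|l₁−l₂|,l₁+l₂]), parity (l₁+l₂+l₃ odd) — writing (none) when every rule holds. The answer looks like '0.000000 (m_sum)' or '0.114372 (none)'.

Rules hold: Σm=0, L=10 even, 2≤4≤6.
N = 5·9·9 = 405
Δ = 2!·2!·6!/11! = 1/13860
Racah Σ t=0..2: t=0:+1/192 t=1:−1/36 t=2:+1/192 = -5/288
⇒ 3j(2 4 4; 0 0 0)² = 20/693, sgn -1
Racah Σ t=0..2: t=0:+1/192 t=1:−1/120 t=2:+1/2880 = -1/360
⇒ 3j(2 4 4; 0 -2 2)² = 16/3465, sgn -1
4πI² = N·(3j₀)²·(3jₘ)² = 320/5929
I = +1·√(0.053972/4π) = 0.06553591
No selection rule forces the value: the integral is nonzero (none).

0.065536 (none)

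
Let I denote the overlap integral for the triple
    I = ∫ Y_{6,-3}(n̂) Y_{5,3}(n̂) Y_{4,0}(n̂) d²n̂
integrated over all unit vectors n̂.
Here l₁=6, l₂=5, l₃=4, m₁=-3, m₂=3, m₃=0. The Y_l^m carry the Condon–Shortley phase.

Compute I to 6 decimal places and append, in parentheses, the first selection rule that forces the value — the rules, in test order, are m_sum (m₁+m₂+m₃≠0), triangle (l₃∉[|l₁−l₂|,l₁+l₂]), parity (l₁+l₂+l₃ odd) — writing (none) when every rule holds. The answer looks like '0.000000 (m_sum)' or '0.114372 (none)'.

0.000000 (parity)

l₁+l₂+l₃=15 is odd: 3j(l;000)=0 ⇒ I=0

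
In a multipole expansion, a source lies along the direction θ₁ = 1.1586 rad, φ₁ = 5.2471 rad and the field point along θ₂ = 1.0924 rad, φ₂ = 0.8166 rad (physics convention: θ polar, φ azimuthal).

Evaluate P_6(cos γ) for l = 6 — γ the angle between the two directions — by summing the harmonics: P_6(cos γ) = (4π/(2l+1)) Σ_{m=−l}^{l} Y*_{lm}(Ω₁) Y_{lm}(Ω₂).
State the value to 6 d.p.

Summing Y*_{l m}(θ₁,φ₁)·Y_{l m}(θ₂,φ₂) over m ∈ [−6, 6]; prefactor 4π/(2·6+1) = 0.966644:
  term(m=-6) = 0.00813 + 0.06709j   from Y*(Ω₁)=0.28518 + 0.01904j, Y(Ω₂)=0.04401 + 0.23231j
  term(m=-5) = -0.18149 - 0.02954j   from Y*(Ω₁)=0.19530 + 0.38636j, Y(Ω₂)=-0.25002 + 0.34335j
  term(m=-4) = 0.02435 - 0.05129j   from Y*(Ω₁)=-0.10355 + 0.16225j, Y(Ω₂)=-0.29268 + 0.03672j
  term(m=-3) = 0.02602 + 0.02306j   from Y*(Ω₁)=0.24766 + 0.00826j, Y(Ω₂)=0.10805 + 0.08950j
  term(m=-2) = -0.08212 + 0.05192j   from Y*(Ω₁)=0.13653 + 0.24910j, Y(Ω₂)=0.02133 + 0.34136j
  term(m=-1) = -0.00091 - 0.00315j   from Y*(Ω₁)=0.07977 - 0.13468j, Y(Ω₂)=0.01433 - 0.01525j
  term(m=+0) = 0.10058 + 0.00000j   from Y*(Ω₁)=0.29833 + 0.00000j, Y(Ω₂)=0.33714 + 0.00000j
  term(m=+1) = -0.00091 + 0.00315j   from Y*(Ω₁)=-0.07977 - 0.13468j, Y(Ω₂)=-0.01433 - 0.01525j
  term(m=+2) = -0.08212 - 0.05192j   from Y*(Ω₁)=0.13653 - 0.24910j, Y(Ω₂)=0.02133 - 0.34136j
  term(m=+3) = 0.02602 - 0.02306j   from Y*(Ω₁)=-0.24766 + 0.00826j, Y(Ω₂)=-0.10805 + 0.08950j
  term(m=+4) = 0.02435 + 0.05129j   from Y*(Ω₁)=-0.10355 - 0.16225j, Y(Ω₂)=-0.29268 - 0.03672j
  term(m=+5) = -0.18149 + 0.02954j   from Y*(Ω₁)=-0.19530 + 0.38636j, Y(Ω₂)=0.25002 + 0.34335j
  term(m=+6) = 0.00813 - 0.06709j   from Y*(Ω₁)=0.28518 - 0.01904j, Y(Ω₂)=0.04401 - 0.23231j
Σ over m = -0.31147 + 0.00000j; ×(4π/13) → -0.30108 + 0.00000j. Real part: -0.301078

-0.301078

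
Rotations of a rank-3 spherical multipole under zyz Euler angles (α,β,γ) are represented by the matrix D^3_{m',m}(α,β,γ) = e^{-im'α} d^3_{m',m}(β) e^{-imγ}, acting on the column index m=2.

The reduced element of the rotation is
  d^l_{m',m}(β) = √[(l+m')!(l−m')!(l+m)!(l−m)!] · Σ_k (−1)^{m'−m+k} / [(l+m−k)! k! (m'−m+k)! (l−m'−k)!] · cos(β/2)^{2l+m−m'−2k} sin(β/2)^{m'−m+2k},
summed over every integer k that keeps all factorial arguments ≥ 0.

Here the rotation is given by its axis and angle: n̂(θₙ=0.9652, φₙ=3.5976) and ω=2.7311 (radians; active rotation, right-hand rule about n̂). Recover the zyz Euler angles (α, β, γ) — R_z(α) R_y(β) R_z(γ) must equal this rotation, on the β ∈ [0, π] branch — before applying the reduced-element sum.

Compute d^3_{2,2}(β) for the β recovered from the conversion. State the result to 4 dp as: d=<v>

Axis–angle → zyz. n̂ = (sinθₙcosφₙ, sinθₙsinφₙ, cosθₙ) = (-0.738152, -0.362053, +0.569252), ω = 2.7311.
R = I cosω + sinω [n̂]ₓ + (1−cosω) n̂n̂ᵀ gives
  R = [+0.127548, +0.285133, -0.949964; +0.739466, -0.665649, -0.100510; -0.661001, -0.689646, -0.295748]
β = atan2(√(R₁₃²+R₂₃²), R₃₃) = 1.871035; α = atan2(R₂₃, R₁₃) mod 2π = 3.247004; γ = atan2(R₃₂, −R₃₁) mod 2π = 5.476582
d^3_{2,2}(β=1.8710) via the finite sum:
Half-angle: c=0.593402, s=0.804906. N=√(120·1·120·1)=120.000000
k: max(0,(2)−(2))=0 … min(3+(2),3−(2))=1
  k=0: (−1)^0·120.0000/(120)·0.5934^6·0.8049^0 = +0.043661
  k=1: (−1)^1·120.0000/(24)·0.5934^4·0.8049^2 = -0.401658
d^3_{2,2}(1.8710) = +0.043661 -0.401658 = -0.357997

d=-0.3580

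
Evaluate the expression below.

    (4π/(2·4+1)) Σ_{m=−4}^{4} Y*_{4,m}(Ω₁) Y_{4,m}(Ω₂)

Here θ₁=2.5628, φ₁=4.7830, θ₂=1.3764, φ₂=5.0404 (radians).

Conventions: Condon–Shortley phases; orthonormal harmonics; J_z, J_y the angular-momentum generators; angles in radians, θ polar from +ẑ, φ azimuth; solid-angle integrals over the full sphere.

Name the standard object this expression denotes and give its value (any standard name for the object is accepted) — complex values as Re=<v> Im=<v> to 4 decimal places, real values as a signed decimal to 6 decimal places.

This sum is the spherical-harmonic addition theorem: it equals the Legendre polynomial P_l(cos γ) of the angle γ between the two directions.
Term-by-term m-sum for l=4 (normalisation 4π/9 = 1.396263):
  term(m=-4) = 0.00837 - 0.01393j   from Y*(Ω₁)=0.03805 + 0.01104j, Y(Ω₂)=0.10494 - 0.39647j
  term(m=-3) = -0.02806 + 0.02733j   from Y*(Ω₁)=0.03606 - 0.16767j, Y(Ω₂)=-0.19018 - 0.12645j
  term(m=-2) = -0.08095 + 0.04579j   from Y*(Ω₁)=-0.38703 - 0.05502j, Y(Ω₂)=0.18853 - 0.14512j
  term(m=-1) = 0.09803 - 0.02581j   from Y*(Ω₁)=-0.02912 + 0.41176j, Y(Ω₂)=-0.07912 - 0.23249j
  term(m=+0) = -0.01803 + 0.00000j   from Y*(Ω₁)=-0.08836 + 0.00000j, Y(Ω₂)=0.20409 + 0.00000j
  term(m=+1) = 0.09803 + 0.02581j   from Y*(Ω₁)=0.02912 + 0.41176j, Y(Ω₂)=0.07912 - 0.23249j
  term(m=+2) = -0.08095 - 0.04579j   from Y*(Ω₁)=-0.38703 + 0.05502j, Y(Ω₂)=0.18853 + 0.14512j
  term(m=+3) = -0.02806 - 0.02733j   from Y*(Ω₁)=-0.03606 - 0.16767j, Y(Ω₂)=0.19018 - 0.12645j
  term(m=+4) = 0.00837 + 0.01393j   from Y*(Ω₁)=0.03805 - 0.01104j, Y(Ω₂)=0.10494 + 0.39647j
Total Σ_m = -0.02325 + 0.00000j. Multiply by 1.396263: -0.03247 + 0.00000j. P_4(cos γ) = -0.032467

Legendre polynomial (addition theorem), -0.032467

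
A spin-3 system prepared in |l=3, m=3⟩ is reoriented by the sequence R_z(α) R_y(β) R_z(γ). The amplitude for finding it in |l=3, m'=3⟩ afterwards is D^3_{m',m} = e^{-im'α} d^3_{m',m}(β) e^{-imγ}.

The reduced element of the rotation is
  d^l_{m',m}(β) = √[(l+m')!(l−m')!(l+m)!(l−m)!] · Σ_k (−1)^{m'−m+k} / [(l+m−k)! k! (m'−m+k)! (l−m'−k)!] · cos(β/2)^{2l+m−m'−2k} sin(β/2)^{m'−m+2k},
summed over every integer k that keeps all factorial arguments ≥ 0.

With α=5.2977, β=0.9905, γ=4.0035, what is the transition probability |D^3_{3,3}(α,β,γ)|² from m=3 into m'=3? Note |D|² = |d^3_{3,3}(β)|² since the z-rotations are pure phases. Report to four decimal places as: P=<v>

P=0.2152

First d^3_{3,3}(β=0.9905), then the phase factors e^{-i(3)α} and e^{-i(3)γ}:
c=cos(0.990500/2)=0.879850, s=sin(0.990500/2)=0.475252; N=√[720·1·720·1]=720.000000
k∈{0} keeps every argument non-negative
  k=0: (−1)^0·720.0000/(720)·0.8798^6·0.4753^0 = +0.463929
d^3_{3,3}(0.9905) = +0.463929
|D^3_{3,3}|² = |d^3_{3,3}(β)|² = (+0.463929)² = 0.215230 (the z-rotation phases have unit modulus)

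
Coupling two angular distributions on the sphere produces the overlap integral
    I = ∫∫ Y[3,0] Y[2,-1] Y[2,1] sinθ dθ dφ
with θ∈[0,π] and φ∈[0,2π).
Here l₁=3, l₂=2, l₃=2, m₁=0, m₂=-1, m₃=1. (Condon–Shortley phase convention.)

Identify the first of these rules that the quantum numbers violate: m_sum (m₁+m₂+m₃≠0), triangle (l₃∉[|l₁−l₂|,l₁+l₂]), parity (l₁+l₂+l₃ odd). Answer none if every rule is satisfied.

m₁+m₂+m₃ = 0 − 1 + 1 = 0  ✓
triangle: |3−2|=1 ≤ l₃=2 ≤ 3+2=5  ✓
parity: l₁+l₂+l₃ = 7 is odd  ✗

parity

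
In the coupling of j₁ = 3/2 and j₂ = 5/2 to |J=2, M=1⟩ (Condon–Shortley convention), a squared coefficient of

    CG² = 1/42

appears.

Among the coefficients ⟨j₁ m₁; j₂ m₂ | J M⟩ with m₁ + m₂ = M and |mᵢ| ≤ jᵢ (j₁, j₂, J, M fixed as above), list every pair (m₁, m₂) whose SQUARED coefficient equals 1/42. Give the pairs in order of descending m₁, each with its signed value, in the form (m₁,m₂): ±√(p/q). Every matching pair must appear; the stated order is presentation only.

(-1/2,3/2): +√(1/42)

Admissible pairs with m₁+m₂ = M = 1: (-3/2,5/2), (-1/2,3/2), (1/2,1/2), (3/2,-1/2)
  (m₁,m₂)=(3/2,-1/2): CG² = 9/28, CG = +√(9/28)
  (m₁,m₂)=(1/2,1/2): CG² = 25/84, CG = −√(25/84)
  (m₁,m₂)=(-1/2,3/2): CG² = 1/42, CG = +√(1/42)   ← matches the target
  (m₁,m₂)=(-3/2,5/2): CG² = 5/14, CG = +√(5/14)
Pairs with CG² = 1/42: (-1/2,3/2): +√(1/42)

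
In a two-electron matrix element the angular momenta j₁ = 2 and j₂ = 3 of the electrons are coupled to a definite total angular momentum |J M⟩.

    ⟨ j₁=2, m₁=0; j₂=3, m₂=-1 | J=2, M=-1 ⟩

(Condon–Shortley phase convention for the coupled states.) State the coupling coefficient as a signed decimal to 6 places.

j₁+j₂−J=3  J+j₁−j₂=1  J−j₁+j₂=3  j₁+j₂+J+1=8
(j₁±m₁, j₂±m₂, J±M) = (2,2,2,4,1,3)
P² = 36/7
sum k=1..2:
  [1] −1/4 = -1/4
  [2] +1/12 = 1/12
S = -1/6
C² = P²·S² = 1/7 ; C = -0.377964

−√(1/7) = -0.377964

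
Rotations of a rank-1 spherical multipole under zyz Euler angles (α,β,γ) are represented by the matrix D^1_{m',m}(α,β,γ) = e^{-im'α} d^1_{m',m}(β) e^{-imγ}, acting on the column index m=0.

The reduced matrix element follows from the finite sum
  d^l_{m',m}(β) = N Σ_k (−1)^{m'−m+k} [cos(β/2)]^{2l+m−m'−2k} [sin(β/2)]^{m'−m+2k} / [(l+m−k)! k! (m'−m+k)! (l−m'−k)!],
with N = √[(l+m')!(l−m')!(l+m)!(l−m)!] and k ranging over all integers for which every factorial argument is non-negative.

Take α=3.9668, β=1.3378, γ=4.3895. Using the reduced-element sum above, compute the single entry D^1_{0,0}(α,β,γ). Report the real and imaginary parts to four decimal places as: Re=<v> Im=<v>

Re=0.2309 Im=0.0000

First d^1_{0,0}(β=1.3378), then the phase factors e^{-i(0)α} and e^{-i(0)γ}:
Half-angle: c=0.784504, s=0.620123. N=√(1·1·1·1)=1.000000
k∈{0,1} keeps every argument non-negative
  k=0: (−1)^0·1.0000/(1)·0.7845^2·0.6201^0 = +0.615447
  k=1: (−1)^1·1.0000/(1)·0.7845^0·0.6201^2 = -0.384553
d^1_{0,0}(1.3378) = +0.615447 -0.384553 = +0.230894
D = (+1.000000+0.000000i)·(+0.230894)·(+1.000000+0.000000i) = +0.230894+0.000000i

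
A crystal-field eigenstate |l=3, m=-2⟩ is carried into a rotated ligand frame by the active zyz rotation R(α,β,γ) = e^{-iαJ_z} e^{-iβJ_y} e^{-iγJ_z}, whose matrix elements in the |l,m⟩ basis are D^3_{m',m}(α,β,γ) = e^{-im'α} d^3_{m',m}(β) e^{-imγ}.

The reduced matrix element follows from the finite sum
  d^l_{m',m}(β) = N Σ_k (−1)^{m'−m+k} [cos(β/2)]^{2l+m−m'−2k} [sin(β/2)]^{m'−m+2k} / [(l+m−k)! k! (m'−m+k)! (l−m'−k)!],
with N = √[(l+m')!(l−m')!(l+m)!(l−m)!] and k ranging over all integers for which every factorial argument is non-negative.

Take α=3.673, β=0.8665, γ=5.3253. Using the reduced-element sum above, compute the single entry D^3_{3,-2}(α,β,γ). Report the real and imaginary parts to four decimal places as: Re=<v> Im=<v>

First d^3_{3,-2}(β=0.8665), then the phase factors e^{-i(3)α} and e^{-i(-2)γ}:
c=cos(0.866500/2)=0.907606, s=sin(0.866500/2)=0.419823; N=√[720·1·1·120]=293.938769
k∈{0} keeps every argument non-negative
  k=0: (−1)^5·293.9388/(120)·0.9076^1·0.4198^5 = -0.028994
d^3_{3,-2}(0.8665) = -0.028994
Phases: e^{-i·(3)·3.6730}=+0.023424+0.999726i, e^{-i·(-2)·5.3253}=-0.338172-0.941084i ⇒ D=-0.027048+0.010441i

Re=-0.0270 Im=0.0104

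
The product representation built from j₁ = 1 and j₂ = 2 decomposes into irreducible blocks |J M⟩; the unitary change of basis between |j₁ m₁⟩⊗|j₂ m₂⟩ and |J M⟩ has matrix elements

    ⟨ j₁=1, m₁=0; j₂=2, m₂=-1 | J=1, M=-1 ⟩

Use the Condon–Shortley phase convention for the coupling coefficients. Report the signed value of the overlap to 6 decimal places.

-0.547723  (= −√(3/10))

j₁+j₂−J=2  J+j₁−j₂=0  J−j₁+j₂=2  j₁+j₂+J+1=5
(j₁±m₁, j₂±m₂, J±M) = (1,1,1,3,0,2)
P² = 6/5
sum k=1..1:
  [1] −1/2 = -1/2
S = -1/2
C² = P²·S² = 3/10 ; C = -0.547723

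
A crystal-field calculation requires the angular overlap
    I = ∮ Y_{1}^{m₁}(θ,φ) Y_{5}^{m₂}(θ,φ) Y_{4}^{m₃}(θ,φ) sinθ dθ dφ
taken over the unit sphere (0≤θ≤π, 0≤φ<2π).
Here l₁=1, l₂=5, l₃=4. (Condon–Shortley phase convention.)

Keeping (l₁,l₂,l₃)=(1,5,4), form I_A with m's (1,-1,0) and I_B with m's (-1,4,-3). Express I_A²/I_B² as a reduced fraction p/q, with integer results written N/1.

Same 1,5,4: normalisation and zero-m 3j drop out of the ratio.
A: Δ: 2! 0! 8! / 11! → 1/495; sum: t=0:+1/1152 = 1/1152; 3j²(1 5 4; 1 -1 0) = Δ·Π!·Σ² = 1/33  (sign +1)
B: Δ: 2! 0! 8! / 11! → 1/495; sum: t=2:+1/10080 = 1/10080; 3j²(1 5 4; -1 4 -3) = Δ·Π!·Σ² = 4/55  (sign -1)
I_A²/I_B² = (1/33)/(4/55) = 5/12

5/12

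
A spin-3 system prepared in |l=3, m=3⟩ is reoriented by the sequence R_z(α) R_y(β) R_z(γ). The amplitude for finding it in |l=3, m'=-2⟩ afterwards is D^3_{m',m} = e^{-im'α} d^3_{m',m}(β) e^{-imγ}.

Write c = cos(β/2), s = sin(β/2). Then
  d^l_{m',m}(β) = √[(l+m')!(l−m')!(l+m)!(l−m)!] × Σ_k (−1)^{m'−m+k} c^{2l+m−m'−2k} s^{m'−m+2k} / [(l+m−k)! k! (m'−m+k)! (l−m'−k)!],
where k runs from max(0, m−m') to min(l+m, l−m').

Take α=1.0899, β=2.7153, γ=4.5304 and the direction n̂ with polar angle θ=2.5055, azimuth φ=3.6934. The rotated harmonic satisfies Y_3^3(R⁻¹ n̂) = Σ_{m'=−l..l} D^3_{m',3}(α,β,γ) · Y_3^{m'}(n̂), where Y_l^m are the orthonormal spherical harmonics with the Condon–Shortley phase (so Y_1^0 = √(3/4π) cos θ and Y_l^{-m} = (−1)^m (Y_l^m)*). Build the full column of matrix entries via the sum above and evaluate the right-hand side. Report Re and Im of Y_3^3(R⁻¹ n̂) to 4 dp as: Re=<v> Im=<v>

Re=-0.2585 Im=-0.0181

Need the full column D^3_{m',3} for m'=−3..3 at α=1.0899, β=2.7153, γ=4.5304.
cos(β/2)=0.211536, sin(β/2)=0.977370
d^3_{-3,3}: single k=6 term ⇒ +0.871675;  D = -0.544077+0.681027i
d^3_{-2,3}: single k=5 term ⇒ +0.462121;  D = +0.186672+0.422740i
d^3_{-1,3}: single k=4 term ⇒ +0.158143;  D = +0.157809+0.010283i
d^3_{0,3}: single k=3 term ⇒ +0.039523;  D = +0.020522-0.033777i
d^3_{1,3}: single k=2 term ⇒ +0.007408;  D = -0.003834-0.006339i
d^3_{2,3}: single k=1 term ⇒ +0.001014;  D = -0.001012+0.000064i
d^3_{3,3}: single k=0 term ⇒ +0.000090;  D = -0.000036+0.000082i
Y_3^{m'}(θ=2.5055,φ=3.6934) and Σ D·Y over m':
  (-0.5441+0.6810i)·(+0.0074+0.0872i)  (+0.1867+0.4227i)·(-0.1307+0.2590i)  (+0.1578+0.0103i)·(-0.3655+0.2250i)  (+0.0205-0.0338i)·(-0.0707+0.0000i)  (-0.0038-0.0063i)·(+0.3655+0.2250i)  (-0.0010+0.0001i)·(-0.1307-0.2590i)  (-0.0000+0.0001i)·(-0.0074+0.0872i)
Y_3^3(R⁻¹ n̂) = -0.258548-0.018061i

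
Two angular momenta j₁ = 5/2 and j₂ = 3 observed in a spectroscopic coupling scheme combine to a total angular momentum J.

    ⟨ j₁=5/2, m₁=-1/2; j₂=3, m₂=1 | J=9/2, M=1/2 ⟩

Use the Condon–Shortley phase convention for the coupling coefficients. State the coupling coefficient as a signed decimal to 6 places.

−√(160/693) = -0.480500

triangle: 1!*4!*5!/11! = 2880/39916800
(j±m)!: 2!*3!*4!*2!*5!*4! = 1658880
prefactor² = (2J+1)*Δ*N² = 92160/77
  k=0: +1/(0!*1!*3!*4!*1!*1!) = 1/144
  k=1: −1/(1!*0!*2!*3!*2!*2!) = -1/48
Σ = -1/72  ⇒  CG² = 92160/77*(-1/72)² = 160/693
CG = −√(160/693) = -0.480500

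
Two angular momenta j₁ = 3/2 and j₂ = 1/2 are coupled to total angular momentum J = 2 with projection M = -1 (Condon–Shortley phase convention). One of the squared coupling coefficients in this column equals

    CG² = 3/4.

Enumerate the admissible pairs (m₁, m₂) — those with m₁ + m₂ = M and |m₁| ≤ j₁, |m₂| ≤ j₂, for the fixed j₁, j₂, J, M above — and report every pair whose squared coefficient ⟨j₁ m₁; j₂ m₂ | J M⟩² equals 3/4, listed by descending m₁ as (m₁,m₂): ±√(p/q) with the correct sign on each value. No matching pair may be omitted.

(-1/2,-1/2): +√(3/4)

Admissible pairs with m₁+m₂ = M = -1: (-3/2,1/2), (-1/2,-1/2)
  (m₁,m₂)=(-1/2,-1/2): CG² = 3/4, CG = +√(3/4)   ← matches the target
  (m₁,m₂)=(-3/2,1/2): CG² = 1/4, CG = +√(1/4)
Pairs with CG² = 3/4: (-1/2,-1/2): +√(3/4)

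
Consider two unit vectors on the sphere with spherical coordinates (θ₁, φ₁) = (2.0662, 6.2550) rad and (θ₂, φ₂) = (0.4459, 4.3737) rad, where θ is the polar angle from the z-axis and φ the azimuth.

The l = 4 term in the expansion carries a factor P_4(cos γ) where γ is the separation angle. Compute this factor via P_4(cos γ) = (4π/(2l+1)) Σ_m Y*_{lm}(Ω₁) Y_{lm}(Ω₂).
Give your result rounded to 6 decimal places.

Term-by-term m-sum for l=4 (normalisation 4π/9 = 1.396263):
  [-4]  conj(Y_{4,-4})(Ω₁) = 0.26343 - 0.02983j ; Y_{4,-4}(Ω₂) = 0.00328 + 0.01495j ; Δ = 0.00131 + 0.00384j
  [-3]  conj(Y_{4,-3})(Ω₁) = -0.40374 + 0.03422j ; Y_{4,-3}(Ω₂) = 0.07700 - 0.04771j ; Δ = -0.02946 + 0.02190j
  [-2]  conj(Y_{4,-2})(Ω₁) = 0.15044 - 0.00849j ; Y_{4,-2}(Ω₂) = -0.22777 - 0.18321j ; Δ = -0.03582 - 0.02563j
  [-1]  conj(Y_{4,-1})(Ω₁) = 0.28047 - 0.00791j ; Y_{4,-1}(Ω₂) = -0.16501 + 0.46844j ; Δ = -0.04258 + 0.13269j
  [+0]  conj(Y_{4,0})(Ω₁) = -0.21075 + 0.00000j ; Y_{4,0}(Ω₂) = 0.18735 + 0.00000j ; Δ = -0.03948 + 0.00000j
  [+1]  conj(Y_{4,1})(Ω₁) = -0.28047 - 0.00791j ; Y_{4,1}(Ω₂) = 0.16501 + 0.46844j ; Δ = -0.04258 - 0.13269j
  [+2]  conj(Y_{4,2})(Ω₁) = 0.15044 + 0.00849j ; Y_{4,2}(Ω₂) = -0.22777 + 0.18321j ; Δ = -0.03582 + 0.02563j
  [+3]  conj(Y_{4,3})(Ω₁) = 0.40374 + 0.03422j ; Y_{4,3}(Ω₂) = -0.07700 - 0.04771j ; Δ = -0.02946 - 0.02190j
  [+4]  conj(Y_{4,4})(Ω₁) = 0.26343 + 0.02983j ; Y_{4,4}(Ω₂) = 0.00328 - 0.01495j ; Δ = 0.00131 - 0.00384j
Accumulated sum -0.25257 - 0.00000j; after 4π/(2l+1) scaling, -0.35265 - 0.00000j ⇒ P_4 = -0.352654

-0.352654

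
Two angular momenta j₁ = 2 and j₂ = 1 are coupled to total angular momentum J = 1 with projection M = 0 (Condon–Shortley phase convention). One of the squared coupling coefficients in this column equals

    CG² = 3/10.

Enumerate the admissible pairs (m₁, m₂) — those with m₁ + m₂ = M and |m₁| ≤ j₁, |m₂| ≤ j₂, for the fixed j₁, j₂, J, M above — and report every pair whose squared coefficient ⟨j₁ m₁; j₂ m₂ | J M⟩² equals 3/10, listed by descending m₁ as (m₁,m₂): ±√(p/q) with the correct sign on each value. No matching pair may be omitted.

Admissible pairs with m₁+m₂ = M = 0: (-1,1), (0,0), (1,-1)
  (m₁,m₂)=(1,-1): CG² = 3/10, CG = +√(3/10)   ← matches the target
  (m₁,m₂)=(0,0): CG² = 2/5, CG = −√(2/5)
  (m₁,m₂)=(-1,1): CG² = 3/10, CG = +√(3/10)   ← matches the target
Pairs with CG² = 3/10: (1,-1): +√(3/10); (-1,1): +√(3/10)

(1,-1): +√(3/10); (-1,1): +√(3/10)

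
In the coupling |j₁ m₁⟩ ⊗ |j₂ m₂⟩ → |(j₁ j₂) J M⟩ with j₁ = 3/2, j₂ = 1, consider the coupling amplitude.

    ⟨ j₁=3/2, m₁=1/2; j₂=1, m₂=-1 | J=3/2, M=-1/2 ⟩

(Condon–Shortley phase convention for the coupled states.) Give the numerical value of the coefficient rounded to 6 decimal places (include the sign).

√[4·1!2!1!/5! · 2!1!0!2!1!2!] = √(8/15)
  +(−1)^0/∏(0,1,1,0,1,1)! = 1  (running 1)
⟨..|..⟩ = √(8/15)·(1) = +0.730297

+√(8/15) = +0.730297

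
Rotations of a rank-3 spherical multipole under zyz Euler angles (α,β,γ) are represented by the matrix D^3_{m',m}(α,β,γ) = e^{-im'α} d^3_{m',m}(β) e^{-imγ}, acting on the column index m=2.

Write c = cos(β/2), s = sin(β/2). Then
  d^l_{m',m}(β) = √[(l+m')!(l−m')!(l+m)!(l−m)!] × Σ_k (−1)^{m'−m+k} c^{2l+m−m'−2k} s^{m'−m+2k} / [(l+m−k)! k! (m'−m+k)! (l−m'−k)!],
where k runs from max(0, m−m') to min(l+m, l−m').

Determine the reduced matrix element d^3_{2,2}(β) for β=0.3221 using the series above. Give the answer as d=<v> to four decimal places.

d^3_{2,2}(β=0.3221) via the finite sum:
c=cos(0.322100/2)=0.987059, s=sin(0.322100/2)=0.160355; N=√[120·1·120·1]=120.000000
The bounds max(0,m−m')=0 and min(l+m,l−m')=1 give 2 terms
  k=0: (−1)^0·120.0000/(120)·0.9871^6·0.1604^0 = +0.924826
  k=1: (−1)^1·120.0000/(24)·0.9871^4·0.1604^2 = -0.122041
d^3_{2,2}(0.3221) = +0.924826 -0.122041 = +0.802784

d=0.8028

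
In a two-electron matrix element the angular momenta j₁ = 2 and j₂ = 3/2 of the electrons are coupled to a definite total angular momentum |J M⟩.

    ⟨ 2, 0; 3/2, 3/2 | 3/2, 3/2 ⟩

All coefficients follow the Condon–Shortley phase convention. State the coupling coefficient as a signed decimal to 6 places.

+0.447214  (= +√(1/5))

√[4·2!2!1!/6! · 2!2!3!0!3!0!] = √(16/5)
  +(−1)^2/∏(2,0,0,1,2,0)! = 1/4  (running 1/4)
⟨..|..⟩ = √(16/5)·(1/4) = +0.447214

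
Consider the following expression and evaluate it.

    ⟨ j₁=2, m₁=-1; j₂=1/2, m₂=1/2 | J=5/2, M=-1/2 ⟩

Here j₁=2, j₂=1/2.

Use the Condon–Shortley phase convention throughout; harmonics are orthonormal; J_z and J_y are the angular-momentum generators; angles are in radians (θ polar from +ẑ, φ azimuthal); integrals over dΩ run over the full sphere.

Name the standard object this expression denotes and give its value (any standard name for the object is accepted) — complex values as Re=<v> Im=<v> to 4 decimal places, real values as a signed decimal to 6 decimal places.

This is a Clebsch–Gordan (vector-coupling) coefficient.
√[6·0!4!1!/6! · 1!3!1!0!2!3!] = √(72/5)
  +(−1)^0/∏(0,0,3,1,1,0)! = 1/6  (running 1/6)
⟨..|..⟩ = √(72/5)·(1/6) = +0.632456

Clebsch–Gordan coefficient, +√(2/5) ≈ +0.632456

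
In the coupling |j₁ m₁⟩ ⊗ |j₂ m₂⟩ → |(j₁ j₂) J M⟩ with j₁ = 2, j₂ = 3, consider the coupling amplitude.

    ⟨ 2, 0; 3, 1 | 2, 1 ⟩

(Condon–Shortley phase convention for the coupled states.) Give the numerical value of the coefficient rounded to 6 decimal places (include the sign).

j₁+j₂−J=3  J+j₁−j₂=1  J−j₁+j₂=3  j₁+j₂+J+1=8
(j₁±m₁, j₂±m₂, J±M) = (2,2,4,2,3,1)
P² = 36/7
sum k=1..2:
  [1] −1/12 = -1/12
  [2] +1/4 = 1/4
S = 1/6
C² = P²·S² = 1/7 ; C = +0.377964

+√(1/7) ≈ +0.377964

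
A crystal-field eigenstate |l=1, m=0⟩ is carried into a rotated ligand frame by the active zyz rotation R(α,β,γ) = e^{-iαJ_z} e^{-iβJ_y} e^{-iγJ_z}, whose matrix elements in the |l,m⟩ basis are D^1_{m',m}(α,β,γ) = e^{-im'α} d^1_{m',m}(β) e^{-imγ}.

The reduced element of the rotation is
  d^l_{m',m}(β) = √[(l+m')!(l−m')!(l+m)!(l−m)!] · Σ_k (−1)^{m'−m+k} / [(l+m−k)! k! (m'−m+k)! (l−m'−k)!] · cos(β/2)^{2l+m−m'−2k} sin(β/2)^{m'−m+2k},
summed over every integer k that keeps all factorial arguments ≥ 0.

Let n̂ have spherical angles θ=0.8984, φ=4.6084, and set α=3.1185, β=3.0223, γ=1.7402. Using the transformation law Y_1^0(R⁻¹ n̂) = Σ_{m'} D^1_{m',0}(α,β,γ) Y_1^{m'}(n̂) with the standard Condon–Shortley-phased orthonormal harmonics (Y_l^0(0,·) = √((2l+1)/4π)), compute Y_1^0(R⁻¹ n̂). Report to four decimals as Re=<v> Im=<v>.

Re=-0.2985 Im=0.0000

Need the full column D^1_{m',0} for m'=−1..1 at α=3.1185, β=3.0223, γ=1.7402.
cos(β/2)=0.059611, sin(β/2)=0.998222
d^1_{-1,0}: single k=1 term ⇒ +0.084153;  D = -0.084130+0.001943i
d^1_{0,0}: k∈[0..1] ⇒ +0.003553 -0.996447 = -0.992893;  D = -0.992893+0.000000i
d^1_{1,0}: single k=0 term ⇒ -0.084153;  D = +0.084130+0.001943i
Y_1^{m'}(θ=0.8984,φ=4.6084) and Σ D·Y over m':
  (-0.0841+0.0019i)·(-0.0281+0.2688i)  (-0.9929+0.0000i)·(+0.3043+0.0000i)  (+0.0841+0.0019i)·(+0.0281+0.2688i)
Y_1^0(R⁻¹ n̂) = -0.298493+0.000000i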